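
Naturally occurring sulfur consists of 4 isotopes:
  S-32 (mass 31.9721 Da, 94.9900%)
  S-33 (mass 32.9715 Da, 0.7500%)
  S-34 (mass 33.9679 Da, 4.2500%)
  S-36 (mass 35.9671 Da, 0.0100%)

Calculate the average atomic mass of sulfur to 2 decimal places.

32.06 Da

The abundance-weighted mean is 0.949900 × 31.9721 + 0.007500 × 32.9715 + 0.042500 × 33.9679 + 0.000100 × 35.9671
= 30.37030 + 0.24729 + 1.44364 + 0.00360 = 32.06483 Da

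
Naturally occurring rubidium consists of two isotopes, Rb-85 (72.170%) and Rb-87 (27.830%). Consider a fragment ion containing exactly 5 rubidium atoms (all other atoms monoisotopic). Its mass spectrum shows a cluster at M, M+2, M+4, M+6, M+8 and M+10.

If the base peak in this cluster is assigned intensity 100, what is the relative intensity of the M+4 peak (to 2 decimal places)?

Term probabilities: M 0.1958, M+2 0.3775, M+4 0.2911, M+6 0.1123, M+8 0.0216, M+10 0.0017. Base peak = M+2.
P(M+2) = C(5,1) × 0.72170^4 × 0.27830^1 = 5 × 0.27128565 × 0.2783 = 0.377494 (base)
P(M+4) = C(5,2) × 0.72170^3 × 0.27830^2 = 10 × 0.37589809 × 0.07745089 = 0.291136
Relative intensity = 0.291136 / 0.377494 × 100 = 77.12

77.12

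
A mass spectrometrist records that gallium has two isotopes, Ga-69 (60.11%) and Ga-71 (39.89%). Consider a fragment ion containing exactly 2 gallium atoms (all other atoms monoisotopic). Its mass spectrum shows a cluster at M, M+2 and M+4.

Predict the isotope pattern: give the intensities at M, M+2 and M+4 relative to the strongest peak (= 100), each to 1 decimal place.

The 2 Ga atoms are independent, so intensities follow the terms of (0.6011 + 0.3989)^2.
P(M) = 0.6011^2 = 0.361321
P(M+2) = 2 × 0.6011^1 × 0.3989^1 = 0.479558
P(M+4) = 0.3989^2 = 0.159121
The M+2 peak is largest (0.479558); scaling to 100 gives 75.3 : 100.0 : 33.2.

75.3 : 100.0 : 33.2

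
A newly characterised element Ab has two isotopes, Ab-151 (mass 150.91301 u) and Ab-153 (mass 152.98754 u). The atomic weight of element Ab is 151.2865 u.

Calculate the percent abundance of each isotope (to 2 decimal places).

Ab-151: 82.00%, Ab-153: 18.00%

Writing the weighted mean with unknown fraction x of Ab-151:
150.91301·x + 152.98754·(1 − x) = 151.2865
(150.91301 − 152.98754)·x = 151.2865 − 152.98754
x = -1.70104 / -2.07453 = 0.81996 → 82.00% Ab-151, 18.00% Ab-153.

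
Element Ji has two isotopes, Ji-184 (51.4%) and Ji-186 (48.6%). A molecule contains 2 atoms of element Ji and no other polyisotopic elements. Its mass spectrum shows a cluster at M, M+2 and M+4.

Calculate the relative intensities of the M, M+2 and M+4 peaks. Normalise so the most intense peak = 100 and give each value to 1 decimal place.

Each Ji atom is independently Ji-184 (p = 0.514) or Ji-186 (q = 0.486); the cluster is the binomial expansion (p + q)^2.
P(M) = 0.514^2 = 0.264196
P(M+2) = 2 × 0.514^1 × 0.486^1 = 0.499608
P(M+4) = 0.486^2 = 0.236196
The M+2 peak is largest (0.499608); scaling to 100 gives 52.9 : 100.0 : 47.3.

52.9 : 100.0 : 47.3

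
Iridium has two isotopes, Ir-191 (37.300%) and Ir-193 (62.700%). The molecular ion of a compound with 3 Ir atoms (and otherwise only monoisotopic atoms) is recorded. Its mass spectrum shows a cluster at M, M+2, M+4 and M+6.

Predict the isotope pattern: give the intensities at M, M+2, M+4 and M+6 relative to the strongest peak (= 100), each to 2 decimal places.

11.80 : 59.49 : 100.00 : 56.03

Each Ir atom is independently Ir-191 (p = 0.37300) or Ir-193 (q = 0.62700); the cluster is the binomial expansion (p + q)^3.
P(M) = 0.37300^3 = 0.051895
P(M+2) = 3 × 0.37300^2 × 0.62700^1 = 0.261702
P(M+4) = 3 × 0.37300^1 × 0.62700^2 = 0.439911
P(M+6) = 0.62700^3 = 0.246492
The M+4 peak is largest (0.439911); scaling to 100 gives 11.80 : 59.49 : 100.00 : 56.03.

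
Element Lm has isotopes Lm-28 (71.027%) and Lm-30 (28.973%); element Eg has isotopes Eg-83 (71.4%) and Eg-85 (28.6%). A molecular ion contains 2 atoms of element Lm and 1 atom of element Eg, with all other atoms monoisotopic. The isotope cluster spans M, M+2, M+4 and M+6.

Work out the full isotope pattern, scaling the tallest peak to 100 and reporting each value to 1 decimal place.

Element Lm pattern (n=2): 0.50448347 : 0.41157305 : 0.08394347
Element Eg pattern (n=1): 0.7140 : 0.2860
Convolve the two distributions (both contribute in 2-u steps):
  M: 0.50448347×0.7140 = 0.360201
  M+2: 0.50448347×0.2860 + 0.41157305×0.7140 = 0.438145
  M+4: 0.41157305×0.2860 + 0.08394347×0.7140 = 0.177646
  M+6: 0.08394347×0.2860 = 0.024008
Scale to base peak (0.438145) = 100: 82.2 : 100.0 : 40.5 : 5.5

82.2 : 100.0 : 40.5 : 5.5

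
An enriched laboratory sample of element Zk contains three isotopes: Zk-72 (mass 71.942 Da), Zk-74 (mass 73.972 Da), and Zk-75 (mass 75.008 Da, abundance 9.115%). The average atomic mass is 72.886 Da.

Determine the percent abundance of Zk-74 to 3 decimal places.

Let x and y be the fractions of Zk-72 and Zk-74. Then x + y = 1 − 0.09115 = 0.90885 and 71.942x + 73.972y = 72.886 − 0.09115×75.008 = 66.0490208.
Substituting: 71.942x + 73.972(0.90885 − x) = 66.0490208
(71.942 − 73.972)x = -1.1804314  ⇒  x = 0.58149, y = 0.32736
Zk-72: 58.149%, Zk-74: 32.736%.

32.736%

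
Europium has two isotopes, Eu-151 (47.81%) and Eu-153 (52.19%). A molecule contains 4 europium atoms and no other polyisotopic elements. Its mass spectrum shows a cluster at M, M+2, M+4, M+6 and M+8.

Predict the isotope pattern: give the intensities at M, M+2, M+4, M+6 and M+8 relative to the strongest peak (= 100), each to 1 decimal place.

14.0 : 61.1 : 100.0 : 72.8 : 19.9

The 4 Eu atoms are independent, so intensities follow the terms of (0.4781 + 0.5219)^4.
P(M) = 0.4781^4 = 0.052249
P(M+2) = 4 × 0.4781^3 × 0.5219^1 = 0.228141
P(M+4) = 6 × 0.4781^2 × 0.5219^2 = 0.373563
P(M+6) = 4 × 0.4781^1 × 0.5219^3 = 0.271857
P(M+8) = 0.5219^4 = 0.074191
The M+4 peak is largest (0.373563); scaling to 100 gives 14.0 : 61.1 : 100.0 : 72.8 : 19.9.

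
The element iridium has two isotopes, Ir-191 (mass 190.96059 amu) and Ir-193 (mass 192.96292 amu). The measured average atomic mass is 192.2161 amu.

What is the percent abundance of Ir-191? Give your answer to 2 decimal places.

37.30%

With x = fraction of Ir-191 (so Ir-193 is 1 − x):
190.96059·x + 192.96292·(1 − x) = 192.2161
(190.96059 − 192.96292)·x = 192.2161 − 192.96292
x = -0.74682 / -2.00233 = 0.37298 → 37.30% Ir-191, 62.70% Ir-193.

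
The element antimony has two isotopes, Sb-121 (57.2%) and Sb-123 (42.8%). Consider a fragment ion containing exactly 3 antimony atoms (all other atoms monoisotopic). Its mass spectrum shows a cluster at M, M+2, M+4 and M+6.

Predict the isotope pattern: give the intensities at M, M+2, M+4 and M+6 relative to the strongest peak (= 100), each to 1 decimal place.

Each Sb atom is independently Sb-121 (p = 0.572) or Sb-123 (q = 0.428); the cluster is the binomial expansion (p + q)^3.
P(M) = 0.572^3 = 0.187149
P(M+2) = 3 × 0.572^2 × 0.428^1 = 0.420104
P(M+4) = 3 × 0.572^1 × 0.428^2 = 0.314344
P(M+6) = 0.428^3 = 0.078403
The M+2 peak is largest (0.420104); scaling to 100 gives 44.5 : 100.0 : 74.8 : 18.7.

44.5 : 100.0 : 74.8 : 18.7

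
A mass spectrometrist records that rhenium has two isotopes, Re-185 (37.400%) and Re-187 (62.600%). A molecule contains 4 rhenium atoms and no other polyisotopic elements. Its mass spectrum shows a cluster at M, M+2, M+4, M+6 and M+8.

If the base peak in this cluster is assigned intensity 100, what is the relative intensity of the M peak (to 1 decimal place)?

Binomial terms of (0.37400 + 0.62600)^4: M 0.0196, M+2 0.1310, M+4 0.3289, M+6 0.3670, M+8 0.1536 → M+6 is the base peak.
P(M+6) = C(4,3) × 0.37400^1 × 0.62600^3 = 4 × 0.3740 × 0.24531438 = 0.366990 (base)
P(M) = C(4,0) × 0.37400^4 × 0.62600^0 = 1 × 0.0195653 × 1.0000 = 0.019565
Relative intensity = 0.019565 / 0.366990 × 100 = 5.3

5.3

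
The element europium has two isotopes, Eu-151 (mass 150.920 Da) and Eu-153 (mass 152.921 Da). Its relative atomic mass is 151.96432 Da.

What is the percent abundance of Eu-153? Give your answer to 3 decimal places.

52.190%

Let x be the fractional abundance of Eu-151; then Eu-153 has abundance 1 − x.
150.920·x + 152.921·(1 − x) = 151.96432
(150.920 − 152.921)·x = 151.96432 − 152.921
x = -0.95668 / -2.001 = 0.47810 → 47.810% Eu-151, 52.190% Eu-153.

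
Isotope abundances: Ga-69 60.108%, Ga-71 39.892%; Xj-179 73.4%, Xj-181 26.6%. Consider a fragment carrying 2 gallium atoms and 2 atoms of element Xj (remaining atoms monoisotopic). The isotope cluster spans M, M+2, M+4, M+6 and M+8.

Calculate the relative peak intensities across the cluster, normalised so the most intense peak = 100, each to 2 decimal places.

Gallium pattern (n=2): 0.36129717 : 0.47956567 : 0.15913717
Element Xj pattern (n=2): 0.538756 : 0.390488 : 0.070756
Convolve the two distributions (both contribute in 2-u steps):
  M: 0.36129717×0.538756 = 0.194651
  M+2: 0.36129717×0.390488 + 0.47956567×0.538756 = 0.399451
  M+4: 0.36129717×0.070756 + 0.47956567×0.390488 + 0.15913717×0.538756 = 0.298565
  M+6: 0.47956567×0.070756 + 0.15913717×0.390488 = 0.096073
  M+8: 0.15913717×0.070756 = 0.011260
Scale to base peak (0.399451) = 100: 48.73 : 100.00 : 74.74 : 24.05 : 2.82

48.73 : 100.00 : 74.74 : 24.05 : 2.82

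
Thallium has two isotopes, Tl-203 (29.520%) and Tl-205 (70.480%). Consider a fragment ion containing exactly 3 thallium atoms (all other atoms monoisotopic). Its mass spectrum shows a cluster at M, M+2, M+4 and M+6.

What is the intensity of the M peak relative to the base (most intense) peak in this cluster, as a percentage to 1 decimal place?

5.8%

Term probabilities: M 0.0257, M+2 0.1843, M+4 0.4399, M+6 0.3501. Base peak = M+4.
P(M+4) = C(3,2) × 0.29520^1 × 0.70480^2 = 3 × 0.2952 × 0.49674304 = 0.439916 (base)
P(M) = C(3,0) × 0.29520^3 × 0.70480^0 = 1 × 0.02572463 × 1.0000 = 0.025725
Relative intensity = 0.025725 / 0.439916 × 100 = 5.8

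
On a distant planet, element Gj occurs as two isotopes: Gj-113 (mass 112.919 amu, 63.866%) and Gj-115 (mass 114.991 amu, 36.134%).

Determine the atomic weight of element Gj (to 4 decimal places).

113.6677 amu

Average mass = Σ (abundance × isotope mass) = 0.63866 × 112.919 + 0.36134 × 114.991
= 72.11685 + 41.55085 = 113.66770 amu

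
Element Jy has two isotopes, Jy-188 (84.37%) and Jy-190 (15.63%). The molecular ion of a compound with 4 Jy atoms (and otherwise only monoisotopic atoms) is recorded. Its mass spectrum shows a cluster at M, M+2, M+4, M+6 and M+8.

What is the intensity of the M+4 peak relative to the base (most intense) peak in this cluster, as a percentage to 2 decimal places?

20.59%

(0.8437 + 0.1563)^4 gives M 0.5067, M+2 0.3755, M+4 0.1043, M+6 0.0129, M+8 0.0006; the largest is M.
P(M) = C(4,0) × 0.8437^4 × 0.1563^0 = 1 × 0.50670151 × 1.0000 = 0.506702 (base)
P(M+4) = C(4,2) × 0.8437^2 × 0.1563^2 = 6 × 0.71182969 × 0.02442969 = 0.104339
Relative intensity = 0.104339 / 0.506702 × 100 = 20.59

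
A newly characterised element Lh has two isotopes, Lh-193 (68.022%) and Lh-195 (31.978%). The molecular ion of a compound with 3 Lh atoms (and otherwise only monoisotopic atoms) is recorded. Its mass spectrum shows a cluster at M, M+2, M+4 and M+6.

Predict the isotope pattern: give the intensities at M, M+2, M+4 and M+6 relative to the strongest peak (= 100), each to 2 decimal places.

Expanding (0.68022 + 0.31978)^3:
P(M) = 0.68022^3 = 0.314737
P(M+2) = 3 × 0.68022^2 × 0.31978^1 = 0.443886
P(M+4) = 3 × 0.68022^1 × 0.31978^2 = 0.208676
P(M+6) = 0.31978^3 = 0.032700
The M+2 peak is largest (0.443886); scaling to 100 gives 70.90 : 100.00 : 47.01 : 7.37.

70.90 : 100.00 : 47.01 : 7.37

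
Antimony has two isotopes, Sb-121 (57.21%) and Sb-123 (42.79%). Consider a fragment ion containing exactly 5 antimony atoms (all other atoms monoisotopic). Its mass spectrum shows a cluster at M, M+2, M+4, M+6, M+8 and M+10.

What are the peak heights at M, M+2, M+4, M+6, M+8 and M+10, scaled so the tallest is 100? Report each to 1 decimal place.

Each Sb atom is independently Sb-121 (p = 0.5721) or Sb-123 (q = 0.4279); the cluster is the binomial expansion (p + q)^5.
P(M) = 0.5721^5 = 0.061286
P(M+2) = 5 × 0.5721^4 × 0.4279^1 = 0.229192
P(M+4) = 10 × 0.5721^3 × 0.4279^2 = 0.342847
P(M+6) = 10 × 0.5721^2 × 0.4279^3 = 0.256431
P(M+8) = 5 × 0.5721^1 × 0.4279^4 = 0.095898
P(M+10) = 0.4279^5 = 0.014345
The M+4 peak is largest (0.342847); scaling to 100 gives 17.9 : 66.8 : 100.0 : 74.8 : 28.0 : 4.2.

17.9 : 66.8 : 100.0 : 74.8 : 28.0 : 4.2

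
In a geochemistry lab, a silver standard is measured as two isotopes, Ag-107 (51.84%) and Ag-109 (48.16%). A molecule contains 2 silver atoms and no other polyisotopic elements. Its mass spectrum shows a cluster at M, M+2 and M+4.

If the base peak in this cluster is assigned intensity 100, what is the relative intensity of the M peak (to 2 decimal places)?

(0.5184 + 0.4816)^2 gives M 0.2687, M+2 0.4993, M+4 0.2319; the largest is M+2.
P(M+2) = C(2,1) × 0.5184^1 × 0.4816^1 = 2 × 0.5184 × 0.4816 = 0.499323 (base)
P(M) = C(2,0) × 0.5184^2 × 0.4816^0 = 1 × 0.26873856 × 1.0000 = 0.268739
Relative intensity = 0.268739 / 0.499323 × 100 = 53.82

53.82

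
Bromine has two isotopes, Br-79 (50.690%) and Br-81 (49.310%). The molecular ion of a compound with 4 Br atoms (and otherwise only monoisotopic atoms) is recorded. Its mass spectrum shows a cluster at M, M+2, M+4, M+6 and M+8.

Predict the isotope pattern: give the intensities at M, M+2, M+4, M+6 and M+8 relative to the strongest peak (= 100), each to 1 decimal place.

17.6 : 68.5 : 100.0 : 64.9 : 15.8

Each Br atom is independently Br-79 (p = 0.50690) or Br-81 (q = 0.49310); the cluster is the binomial expansion (p + q)^4.
P(M) = 0.50690^4 = 0.066022
P(M+2) = 4 × 0.50690^3 × 0.49310^1 = 0.256899
P(M+4) = 6 × 0.50690^2 × 0.49310^2 = 0.374857
P(M+6) = 4 × 0.50690^1 × 0.49310^3 = 0.243101
P(M+8) = 0.49310^4 = 0.059121
The M+4 peak is largest (0.374857); scaling to 100 gives 17.6 : 68.5 : 100.0 : 64.9 : 15.8.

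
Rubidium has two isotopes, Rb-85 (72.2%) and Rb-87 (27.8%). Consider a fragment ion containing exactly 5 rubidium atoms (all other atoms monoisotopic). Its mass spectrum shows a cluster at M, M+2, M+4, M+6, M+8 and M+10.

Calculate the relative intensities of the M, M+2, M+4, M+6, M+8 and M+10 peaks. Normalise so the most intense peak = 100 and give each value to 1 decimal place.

51.9 : 100.0 : 77.0 : 29.7 : 5.7 : 0.4

Each Rb atom is independently Rb-85 (p = 0.722) or Rb-87 (q = 0.278); the cluster is the binomial expansion (p + q)^5.
P(M) = 0.722^5 = 0.196194
P(M+2) = 5 × 0.722^4 × 0.278^1 = 0.377714
P(M+4) = 10 × 0.722^3 × 0.278^2 = 0.290872
P(M+6) = 10 × 0.722^2 × 0.278^3 = 0.111998
P(M+8) = 5 × 0.722^1 × 0.278^4 = 0.021562
P(M+10) = 0.278^5 = 0.001660
The M+2 peak is largest (0.377714); scaling to 100 gives 51.9 : 100.0 : 77.0 : 29.7 : 5.7 : 0.4.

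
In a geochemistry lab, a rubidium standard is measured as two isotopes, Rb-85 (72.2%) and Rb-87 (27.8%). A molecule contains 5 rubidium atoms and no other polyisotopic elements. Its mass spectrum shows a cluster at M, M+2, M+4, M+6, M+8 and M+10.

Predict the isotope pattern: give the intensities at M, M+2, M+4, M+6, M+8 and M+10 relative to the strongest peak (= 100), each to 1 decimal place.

Each Rb atom is independently Rb-85 (p = 0.722) or Rb-87 (q = 0.278); the cluster is the binomial expansion (p + q)^5.
P(M) = 0.722^5 = 0.196194
P(M+2) = 5 × 0.722^4 × 0.278^1 = 0.377714
P(M+4) = 10 × 0.722^3 × 0.278^2 = 0.290872
P(M+6) = 10 × 0.722^2 × 0.278^3 = 0.111998
P(M+8) = 5 × 0.722^1 × 0.278^4 = 0.021562
P(M+10) = 0.278^5 = 0.001660
The M+2 peak is largest (0.377714); scaling to 100 gives 51.9 : 100.0 : 77.0 : 29.7 : 5.7 : 0.4.

51.9 : 100.0 : 77.0 : 29.7 : 5.7 : 0.4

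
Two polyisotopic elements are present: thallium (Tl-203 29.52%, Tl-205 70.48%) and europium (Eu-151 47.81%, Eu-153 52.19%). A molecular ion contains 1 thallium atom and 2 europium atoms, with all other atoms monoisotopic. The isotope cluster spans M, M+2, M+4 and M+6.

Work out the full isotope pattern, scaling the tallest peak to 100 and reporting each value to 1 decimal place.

Thallium pattern (n=1): 0.2952 : 0.7048
Europium pattern (n=2): 0.22857961 : 0.49904078 : 0.27237961
Convolve the two distributions (both contribute in 2-u steps):
  M: 0.2952×0.22857961 = 0.067477
  M+2: 0.2952×0.49904078 + 0.7048×0.22857961 = 0.308420
  M+4: 0.2952×0.27237961 + 0.7048×0.49904078 = 0.432130
  M+6: 0.7048×0.27237961 = 0.191973
Scale to base peak (0.432130) = 100: 15.6 : 71.4 : 100.0 : 44.4

15.6 : 71.4 : 100.0 : 44.4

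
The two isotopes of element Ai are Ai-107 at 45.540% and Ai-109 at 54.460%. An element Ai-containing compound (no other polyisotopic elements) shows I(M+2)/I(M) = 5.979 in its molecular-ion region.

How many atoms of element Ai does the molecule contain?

5

The M+2/M ratio from n Ai atoms is n · q/p = n · 0.54460/0.45540.
n = 5.979 × 0.45540/0.54460 = 5.00 ≈ 5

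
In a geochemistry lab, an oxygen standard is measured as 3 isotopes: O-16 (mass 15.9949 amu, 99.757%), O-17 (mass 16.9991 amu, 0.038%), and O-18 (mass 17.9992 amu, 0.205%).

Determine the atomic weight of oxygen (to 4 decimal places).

Average mass = Σ (abundance × isotope mass) = 0.99757 × 15.9949 + 0.00038 × 16.9991 + 0.00205 × 17.9992
= 15.95603 + 0.00646 + 0.03690 = 15.99939 amu

15.9994 amu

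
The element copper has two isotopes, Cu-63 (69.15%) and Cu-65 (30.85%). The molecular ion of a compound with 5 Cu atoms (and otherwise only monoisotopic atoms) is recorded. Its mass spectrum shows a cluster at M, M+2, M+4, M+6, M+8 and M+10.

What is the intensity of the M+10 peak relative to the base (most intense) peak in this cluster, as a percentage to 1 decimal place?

0.8%

Binomial terms of (0.6915 + 0.3085)^5: M 0.1581, M+2 0.3527, M+4 0.3147, M+6 0.1404, M+8 0.0313, M+10 0.0028 → M+2 is the base peak.
P(M+2) = C(5,1) × 0.6915^4 × 0.3085^1 = 5 × 0.2286487 × 0.3085 = 0.352691 (base)
P(M+10) = C(5,5) × 0.6915^0 × 0.3085^5 = 1 × 1.0000 × 0.00279432 = 0.002794
Relative intensity = 0.002794 / 0.352691 × 100 = 0.8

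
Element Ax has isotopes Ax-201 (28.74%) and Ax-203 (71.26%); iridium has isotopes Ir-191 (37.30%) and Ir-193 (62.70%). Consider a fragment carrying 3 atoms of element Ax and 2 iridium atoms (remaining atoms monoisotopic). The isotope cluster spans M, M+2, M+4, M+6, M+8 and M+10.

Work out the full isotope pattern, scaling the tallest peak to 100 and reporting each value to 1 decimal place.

Element Ax pattern (n=3): 0.02373888 : 0.17657963 : 0.43782409 : 0.3618574
Iridium pattern (n=2): 0.139129 : 0.467742 : 0.393129
Convolve the two distributions (both contribute in 2-u steps):
  M: 0.02373888×0.139129 = 0.003303
  M+2: 0.02373888×0.467742 + 0.17657963×0.139129 = 0.035671
  M+4: 0.02373888×0.393129 + 0.17657963×0.467742 + 0.43782409×0.139129 = 0.152840
  M+6: 0.17657963×0.393129 + 0.43782409×0.467742 + 0.3618574×0.139129 = 0.324552
  M+8: 0.43782409×0.393129 + 0.3618574×0.467742 = 0.341377
  M+10: 0.3618574×0.393129 = 0.142257
Scale to base peak (0.341377) = 100: 1.0 : 10.4 : 44.8 : 95.1 : 100.0 : 41.7

1.0 : 10.4 : 44.8 : 95.1 : 100.0 : 41.7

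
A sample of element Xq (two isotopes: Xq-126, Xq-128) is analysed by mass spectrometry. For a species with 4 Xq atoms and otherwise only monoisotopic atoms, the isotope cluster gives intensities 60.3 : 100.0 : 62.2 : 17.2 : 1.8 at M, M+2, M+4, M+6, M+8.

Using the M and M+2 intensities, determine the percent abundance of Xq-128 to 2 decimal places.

Write p for the Xq-126 fraction. I(M+2)/I(M) = [C(4,1)·p^3·(1−p)] / p^4 = 4·(1−p)/p = 100.0/60.3 = 1.6584
(1−p)/p = 1.6584/4 = 0.4146  ⇒  p = 1/(1 + 0.4146) = 0.7069
Xq-126: 70.69%, Xq-128: 29.31%.

29.31%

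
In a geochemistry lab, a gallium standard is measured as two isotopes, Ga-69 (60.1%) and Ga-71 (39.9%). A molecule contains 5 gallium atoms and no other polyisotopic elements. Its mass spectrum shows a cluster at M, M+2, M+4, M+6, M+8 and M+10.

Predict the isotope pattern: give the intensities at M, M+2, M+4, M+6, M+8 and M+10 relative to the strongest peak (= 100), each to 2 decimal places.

The 5 Ga atoms are independent, so intensities follow the terms of (0.601 + 0.399)^5.
P(M) = 0.601^5 = 0.078410
P(M+2) = 5 × 0.601^4 × 0.399^1 = 0.260280
P(M+4) = 10 × 0.601^3 × 0.399^2 = 0.345596
P(M+6) = 10 × 0.601^2 × 0.399^3 = 0.229439
P(M+8) = 5 × 0.601^1 × 0.399^4 = 0.076162
P(M+10) = 0.399^5 = 0.010113
The M+4 peak is largest (0.345596); scaling to 100 gives 22.69 : 75.31 : 100.00 : 66.39 : 22.04 : 2.93.

22.69 : 75.31 : 100.00 : 66.39 : 22.04 : 2.93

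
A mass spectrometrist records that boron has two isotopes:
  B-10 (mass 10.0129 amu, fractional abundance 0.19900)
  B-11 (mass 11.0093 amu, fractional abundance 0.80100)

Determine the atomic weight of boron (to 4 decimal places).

Average mass = Σ (abundance × isotope mass) = 0.19900 × 10.0129 + 0.80100 × 11.0093
= 1.99257 + 8.81845 = 10.81102 amu

10.8110 amu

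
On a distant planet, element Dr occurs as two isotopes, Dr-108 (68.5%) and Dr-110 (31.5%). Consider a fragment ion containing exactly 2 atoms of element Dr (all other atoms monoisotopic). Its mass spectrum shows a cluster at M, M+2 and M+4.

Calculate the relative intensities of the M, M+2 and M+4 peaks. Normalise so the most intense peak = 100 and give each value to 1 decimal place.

100.0 : 92.0 : 21.1

Each Dr atom is independently Dr-108 (p = 0.685) or Dr-110 (q = 0.315); the cluster is the binomial expansion (p + q)^2.
P(M) = 0.685^2 = 0.469225
P(M+2) = 2 × 0.685^1 × 0.315^1 = 0.431550
P(M+4) = 0.315^2 = 0.099225
The M peak is largest (0.469225); scaling to 100 gives 100.0 : 92.0 : 21.1.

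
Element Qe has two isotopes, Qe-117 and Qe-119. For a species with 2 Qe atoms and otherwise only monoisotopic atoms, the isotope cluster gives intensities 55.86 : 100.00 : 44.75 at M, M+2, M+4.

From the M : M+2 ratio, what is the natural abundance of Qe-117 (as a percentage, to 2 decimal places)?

Write p for the Qe-117 fraction. I(M+2)/I(M) = [C(2,1)·p^1·(1−p)] / p^2 = 2·(1−p)/p = 100.00/55.86 = 1.7902
(1−p)/p = 1.7902/2 = 0.8951  ⇒  p = 1/(1 + 0.8951) = 0.5277
Qe-117: 52.77%, Qe-119: 47.23%.

52.77%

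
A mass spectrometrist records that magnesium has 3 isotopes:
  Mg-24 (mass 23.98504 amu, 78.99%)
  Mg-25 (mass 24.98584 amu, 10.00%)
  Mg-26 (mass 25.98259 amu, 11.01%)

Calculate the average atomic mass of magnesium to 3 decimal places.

Average mass = Σ (abundance × isotope mass) = 0.7899 × 23.98504 + 0.1000 × 24.98584 + 0.1101 × 25.98259
= 18.945783 + 2.498584 + 2.860683 = 24.305050 amu

24.305 amu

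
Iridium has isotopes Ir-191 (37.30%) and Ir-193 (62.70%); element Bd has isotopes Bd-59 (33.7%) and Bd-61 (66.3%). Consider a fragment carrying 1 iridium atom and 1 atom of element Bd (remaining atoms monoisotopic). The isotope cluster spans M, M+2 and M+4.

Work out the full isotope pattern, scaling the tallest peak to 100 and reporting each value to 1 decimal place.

27.4 : 100.0 : 90.6

Iridium pattern (n=1): 0.3730 : 0.6270
Element Bd pattern (n=1): 0.3370 : 0.6630
Convolve the two distributions (both contribute in 2-u steps):
  M: 0.3730×0.3370 = 0.125701
  M+2: 0.3730×0.6630 + 0.6270×0.3370 = 0.458598
  M+4: 0.6270×0.6630 = 0.415701
Scale to base peak (0.458598) = 100: 27.4 : 100.0 : 90.6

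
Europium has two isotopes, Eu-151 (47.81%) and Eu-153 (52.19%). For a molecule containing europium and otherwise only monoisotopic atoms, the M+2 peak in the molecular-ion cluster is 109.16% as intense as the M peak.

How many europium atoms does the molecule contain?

The M+2/M ratio from n Eu atoms is n · q/p = n · 0.5219/0.4781.
n = 1.0916 × 0.4781/0.5219 = 1.00 ≈ 1

1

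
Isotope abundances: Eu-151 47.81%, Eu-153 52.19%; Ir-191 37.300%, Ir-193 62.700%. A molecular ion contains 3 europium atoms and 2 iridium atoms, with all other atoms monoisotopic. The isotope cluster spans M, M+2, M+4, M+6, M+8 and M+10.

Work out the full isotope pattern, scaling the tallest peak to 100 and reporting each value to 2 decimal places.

Europium pattern (n=3): 0.10928391 : 0.3578871 : 0.39067407 : 0.14215492
Iridium pattern (n=2): 0.139129 : 0.467742 : 0.393129
Convolve the two distributions (both contribute in 2-u steps):
  M: 0.10928391×0.139129 = 0.015205
  M+2: 0.10928391×0.467742 + 0.3578871×0.139129 = 0.100909
  M+4: 0.10928391×0.393129 + 0.3578871×0.467742 + 0.39067407×0.139129 = 0.264716
  M+6: 0.3578871×0.393129 + 0.39067407×0.467742 + 0.14215492×0.139129 = 0.343208
  M+8: 0.39067407×0.393129 + 0.14215492×0.467742 = 0.220077
  M+10: 0.14215492×0.393129 = 0.055885
Scale to base peak (0.343208) = 100: 4.43 : 29.40 : 77.13 : 100.00 : 64.12 : 16.28

4.43 : 29.40 : 77.13 : 100.00 : 64.12 : 16.28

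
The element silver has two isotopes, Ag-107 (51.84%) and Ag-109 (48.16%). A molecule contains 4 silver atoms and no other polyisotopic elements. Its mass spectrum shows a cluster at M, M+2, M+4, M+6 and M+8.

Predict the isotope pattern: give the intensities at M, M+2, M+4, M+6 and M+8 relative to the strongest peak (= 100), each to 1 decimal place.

The 4 Ag atoms are independent, so intensities follow the terms of (0.5184 + 0.4816)^4.
P(M) = 0.5184^4 = 0.072220
P(M+2) = 4 × 0.5184^3 × 0.4816^1 = 0.268375
P(M+4) = 6 × 0.5184^2 × 0.4816^2 = 0.373985
P(M+6) = 4 × 0.5184^1 × 0.4816^3 = 0.231624
P(M+8) = 0.4816^4 = 0.053795
The M+4 peak is largest (0.373985); scaling to 100 gives 19.3 : 71.8 : 100.0 : 61.9 : 14.4.

19.3 : 71.8 : 100.0 : 61.9 : 14.4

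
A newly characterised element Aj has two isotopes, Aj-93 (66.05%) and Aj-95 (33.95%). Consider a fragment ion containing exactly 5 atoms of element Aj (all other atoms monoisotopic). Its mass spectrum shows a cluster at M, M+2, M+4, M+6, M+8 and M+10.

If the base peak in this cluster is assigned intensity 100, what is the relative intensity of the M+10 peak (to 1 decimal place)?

Term probabilities: M 0.1257, M+2 0.3231, M+4 0.3321, M+6 0.1707, M+8 0.0439, M+10 0.0045. Base peak = M+4.
P(M+4) = C(5,2) × 0.6605^3 × 0.3395^2 = 10 × 0.2881499 × 0.11526025 = 0.332122 (base)
P(M+10) = C(5,5) × 0.6605^0 × 0.3395^5 = 1 × 1.0000 × 0.00451023 = 0.004510
Relative intensity = 0.004510 / 0.332122 × 100 = 1.4

1.4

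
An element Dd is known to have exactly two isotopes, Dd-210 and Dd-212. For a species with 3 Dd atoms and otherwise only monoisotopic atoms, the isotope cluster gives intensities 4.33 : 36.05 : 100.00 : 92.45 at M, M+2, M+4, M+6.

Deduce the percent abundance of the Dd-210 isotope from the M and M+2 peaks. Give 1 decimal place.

26.5%

Write p for the Dd-210 fraction. I(M+2)/I(M) = [C(3,1)·p^2·(1−p)] / p^3 = 3·(1−p)/p = 36.05/4.33 = 8.3256
(1−p)/p = 8.3256/3 = 2.7752  ⇒  p = 1/(1 + 2.7752) = 0.2649
Dd-210: 26.5%, Dd-212: 73.5%.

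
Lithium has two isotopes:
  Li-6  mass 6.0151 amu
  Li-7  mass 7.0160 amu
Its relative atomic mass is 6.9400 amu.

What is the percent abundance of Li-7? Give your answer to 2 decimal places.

Writing the weighted mean with unknown fraction x of Li-6:
6.0151·x + 7.0160·(1 − x) = 6.9400
(6.0151 − 7.0160)·x = 6.9400 − 7.0160
x = -0.0760 / -1.0009 = 0.07593 → 7.59% Li-6, 92.41% Li-7.

92.41%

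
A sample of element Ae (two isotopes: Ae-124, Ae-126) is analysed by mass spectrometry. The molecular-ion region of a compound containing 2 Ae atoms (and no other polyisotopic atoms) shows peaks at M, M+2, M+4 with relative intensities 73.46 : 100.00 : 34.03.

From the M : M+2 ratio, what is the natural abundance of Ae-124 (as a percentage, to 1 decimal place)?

59.5%

If p is the fraction of Ae that is Ae-124, then I(M+2)/I(M) = [C(2,1)·p^1·(1−p)] / p^2 = 2·(1−p)/p = 100.00/73.46 = 1.3613
(1−p)/p = 1.3613/2 = 0.6806  ⇒  p = 1/(1 + 0.6806) = 0.5950
Ae-124: 59.5%, Ae-126: 40.5%.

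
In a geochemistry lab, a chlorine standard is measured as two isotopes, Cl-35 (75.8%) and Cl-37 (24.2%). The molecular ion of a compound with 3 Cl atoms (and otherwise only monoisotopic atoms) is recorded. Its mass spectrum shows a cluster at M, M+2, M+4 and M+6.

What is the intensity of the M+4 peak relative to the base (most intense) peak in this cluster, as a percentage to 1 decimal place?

30.6%

Term probabilities: M 0.4355, M+2 0.4171, M+4 0.1332, M+6 0.0142. Base peak = M.
P(M) = C(3,0) × 0.758^3 × 0.242^0 = 1 × 0.43551951 × 1.0000 = 0.435520 (base)
P(M+4) = C(3,2) × 0.758^1 × 0.242^2 = 3 × 0.7580 × 0.058564 = 0.133175
Relative intensity = 0.133175 / 0.435520 × 100 = 30.6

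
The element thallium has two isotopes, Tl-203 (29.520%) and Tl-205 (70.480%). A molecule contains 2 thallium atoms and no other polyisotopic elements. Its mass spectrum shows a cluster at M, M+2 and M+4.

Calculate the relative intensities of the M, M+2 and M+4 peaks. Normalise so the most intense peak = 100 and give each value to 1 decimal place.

Expanding (0.29520 + 0.70480)^2:
P(M) = 0.29520^2 = 0.087143
P(M+2) = 2 × 0.29520^1 × 0.70480^1 = 0.416114
P(M+4) = 0.70480^2 = 0.496743
The M+4 peak is largest (0.496743); scaling to 100 gives 17.5 : 83.8 : 100.0.

17.5 : 83.8 : 100.0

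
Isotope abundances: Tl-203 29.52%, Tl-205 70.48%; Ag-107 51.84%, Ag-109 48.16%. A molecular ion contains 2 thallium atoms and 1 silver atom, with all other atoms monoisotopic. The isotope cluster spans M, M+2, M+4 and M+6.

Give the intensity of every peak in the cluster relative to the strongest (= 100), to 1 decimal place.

Thallium pattern (n=2): 0.08714304 : 0.41611392 : 0.49674304
Silver pattern (n=1): 0.5184 : 0.4816
Convolve the two distributions (both contribute in 2-u steps):
  M: 0.08714304×0.5184 = 0.045175
  M+2: 0.08714304×0.4816 + 0.41611392×0.5184 = 0.257682
  M+4: 0.41611392×0.4816 + 0.49674304×0.5184 = 0.457912
  M+6: 0.49674304×0.4816 = 0.239231
Scale to base peak (0.457912) = 100: 9.9 : 56.3 : 100.0 : 52.2

9.9 : 56.3 : 100.0 : 52.2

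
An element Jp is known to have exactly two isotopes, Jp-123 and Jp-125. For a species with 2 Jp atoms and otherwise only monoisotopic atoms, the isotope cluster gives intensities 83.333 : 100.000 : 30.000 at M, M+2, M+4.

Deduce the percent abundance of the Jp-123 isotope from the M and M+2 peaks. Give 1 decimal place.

62.5%

Write p for the Jp-123 fraction. I(M+2)/I(M) = [C(2,1)·p^1·(1−p)] / p^2 = 2·(1−p)/p = 100.000/83.333 = 1.2000
(1−p)/p = 1.2000/2 = 0.6000  ⇒  p = 1/(1 + 0.6000) = 0.6250
Jp-123: 62.5%, Jp-125: 37.5%.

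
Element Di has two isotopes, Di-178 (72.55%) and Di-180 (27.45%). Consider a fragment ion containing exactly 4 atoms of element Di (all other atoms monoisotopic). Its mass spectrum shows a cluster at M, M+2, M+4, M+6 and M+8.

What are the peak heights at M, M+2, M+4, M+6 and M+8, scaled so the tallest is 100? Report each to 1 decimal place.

Expanding (0.7255 + 0.2745)^4:
P(M) = 0.7255^4 = 0.277045
P(M+2) = 4 × 0.7255^3 × 0.2745^1 = 0.419290
P(M+4) = 6 × 0.7255^2 × 0.2745^2 = 0.237964
P(M+6) = 4 × 0.7255^1 × 0.2745^3 = 0.060024
P(M+8) = 0.2745^4 = 0.005678
The M+2 peak is largest (0.419290); scaling to 100 gives 66.1 : 100.0 : 56.8 : 14.3 : 1.4.

66.1 : 100.0 : 56.8 : 14.3 : 1.4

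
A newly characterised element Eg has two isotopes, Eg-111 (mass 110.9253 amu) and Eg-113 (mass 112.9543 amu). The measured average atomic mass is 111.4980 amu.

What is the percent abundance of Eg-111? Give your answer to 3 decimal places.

71.774%

Writing the weighted mean with unknown fraction x of Eg-111:
110.9253·x + 112.9543·(1 − x) = 111.4980
(110.9253 − 112.9543)·x = 111.4980 − 112.9543
x = -1.4563 / -2.0290 = 0.71774 → 71.774% Eg-111, 28.226% Eg-113.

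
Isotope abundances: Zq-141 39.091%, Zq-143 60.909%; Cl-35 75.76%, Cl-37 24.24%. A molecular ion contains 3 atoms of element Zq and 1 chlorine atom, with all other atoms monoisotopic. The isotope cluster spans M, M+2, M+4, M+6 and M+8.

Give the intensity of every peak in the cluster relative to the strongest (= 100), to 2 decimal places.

Element Zq pattern (n=3): 0.0597352 : 0.27922628 : 0.43507184 : 0.22596668
Chlorine pattern (n=1): 0.7576 : 0.2424
Convolve the two distributions (both contribute in 2-u steps):
  M: 0.0597352×0.7576 = 0.045255
  M+2: 0.0597352×0.2424 + 0.27922628×0.7576 = 0.226022
  M+4: 0.27922628×0.2424 + 0.43507184×0.7576 = 0.397295
  M+6: 0.43507184×0.2424 + 0.22596668×0.7576 = 0.276654
  M+8: 0.22596668×0.2424 = 0.054774
Scale to base peak (0.397295) = 100: 11.39 : 56.89 : 100.00 : 69.63 : 13.79

11.39 : 56.89 : 100.00 : 69.63 : 13.79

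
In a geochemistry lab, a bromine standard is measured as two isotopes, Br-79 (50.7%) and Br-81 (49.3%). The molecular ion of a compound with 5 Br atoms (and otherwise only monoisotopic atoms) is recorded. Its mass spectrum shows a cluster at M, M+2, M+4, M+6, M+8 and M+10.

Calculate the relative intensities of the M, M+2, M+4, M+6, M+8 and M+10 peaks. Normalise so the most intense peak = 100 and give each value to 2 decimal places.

10.58 : 51.42 : 100.00 : 97.24 : 47.28 : 9.19

The 5 Br atoms are independent, so intensities follow the terms of (0.507 + 0.493)^5.
P(M) = 0.507^5 = 0.033500
P(M+2) = 5 × 0.507^4 × 0.493^1 = 0.162873
P(M+4) = 10 × 0.507^3 × 0.493^2 = 0.316751
P(M+6) = 10 × 0.507^2 × 0.493^3 = 0.308004
P(M+8) = 5 × 0.507^1 × 0.493^4 = 0.149750
P(M+10) = 0.493^5 = 0.029123
The M+4 peak is largest (0.316751); scaling to 100 gives 10.58 : 51.42 : 100.00 : 97.24 : 47.28 : 9.19.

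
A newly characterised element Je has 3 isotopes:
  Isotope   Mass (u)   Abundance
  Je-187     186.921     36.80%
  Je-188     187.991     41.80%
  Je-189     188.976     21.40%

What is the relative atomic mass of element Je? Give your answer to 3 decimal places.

187.808 u

Ar = Σ fᵢ·mᵢ = 0.3680 × 186.921 + 0.4180 × 187.991 + 0.2140 × 188.976
= 68.7869 + 78.5802 + 40.4409 = 187.8080 u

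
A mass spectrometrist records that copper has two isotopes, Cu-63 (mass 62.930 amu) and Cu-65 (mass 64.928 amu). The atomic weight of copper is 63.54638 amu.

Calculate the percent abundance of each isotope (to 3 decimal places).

Cu-63: 69.150%, Cu-65: 30.850%

With x = fraction of Cu-63 (so Cu-65 is 1 − x):
62.930·x + 64.928·(1 − x) = 63.54638
(62.930 − 64.928)·x = 63.54638 − 64.928
x = -1.38162 / -1.998 = 0.69150 → 69.150% Cu-63, 30.850% Cu-65.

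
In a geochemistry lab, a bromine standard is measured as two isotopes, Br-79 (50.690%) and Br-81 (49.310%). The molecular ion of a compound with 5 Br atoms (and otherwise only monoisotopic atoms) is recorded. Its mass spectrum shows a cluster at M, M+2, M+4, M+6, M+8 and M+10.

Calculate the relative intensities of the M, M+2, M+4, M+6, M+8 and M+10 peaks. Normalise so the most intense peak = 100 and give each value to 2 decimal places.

The 5 Br atoms are independent, so intensities follow the terms of (0.50690 + 0.49310)^5.
P(M) = 0.50690^5 = 0.033467
P(M+2) = 5 × 0.50690^4 × 0.49310^1 = 0.162777
P(M+4) = 10 × 0.50690^3 × 0.49310^2 = 0.316692
P(M+6) = 10 × 0.50690^2 × 0.49310^3 = 0.308070
P(M+8) = 5 × 0.50690^1 × 0.49310^4 = 0.149842
P(M+10) = 0.49310^5 = 0.029152
The M+4 peak is largest (0.316692); scaling to 100 gives 10.57 : 51.40 : 100.00 : 97.28 : 47.31 : 9.21.

10.57 : 51.40 : 100.00 : 97.28 : 47.31 : 9.21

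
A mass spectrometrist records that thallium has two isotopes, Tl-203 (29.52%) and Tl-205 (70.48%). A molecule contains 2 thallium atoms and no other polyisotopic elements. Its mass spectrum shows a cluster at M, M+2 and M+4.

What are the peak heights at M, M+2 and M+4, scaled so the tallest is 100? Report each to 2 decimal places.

Expanding (0.2952 + 0.7048)^2:
P(M) = 0.2952^2 = 0.087143
P(M+2) = 2 × 0.2952^1 × 0.7048^1 = 0.416114
P(M+4) = 0.7048^2 = 0.496743
The M+4 peak is largest (0.496743); scaling to 100 gives 17.54 : 83.77 : 100.00.

17.54 : 83.77 : 100.00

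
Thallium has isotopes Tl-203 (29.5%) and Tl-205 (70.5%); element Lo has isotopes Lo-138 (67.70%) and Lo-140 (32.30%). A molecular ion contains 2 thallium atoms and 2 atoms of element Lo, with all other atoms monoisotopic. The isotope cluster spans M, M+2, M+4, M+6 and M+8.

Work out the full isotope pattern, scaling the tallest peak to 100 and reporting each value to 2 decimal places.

Thallium pattern (n=2): 0.087025 : 0.41595 : 0.497025
Element Lo pattern (n=2): 0.458329 : 0.437342 : 0.104329
Convolve the two distributions (both contribute in 2-u steps):
  M: 0.087025×0.458329 = 0.039886
  M+2: 0.087025×0.437342 + 0.41595×0.458329 = 0.228702
  M+4: 0.087025×0.104329 + 0.41595×0.437342 + 0.497025×0.458329 = 0.418793
  M+6: 0.41595×0.104329 + 0.497025×0.437342 = 0.260766
  M+8: 0.497025×0.104329 = 0.051854
Scale to base peak (0.418793) = 100: 9.52 : 54.61 : 100.00 : 62.27 : 12.38

9.52 : 54.61 : 100.00 : 62.27 : 12.38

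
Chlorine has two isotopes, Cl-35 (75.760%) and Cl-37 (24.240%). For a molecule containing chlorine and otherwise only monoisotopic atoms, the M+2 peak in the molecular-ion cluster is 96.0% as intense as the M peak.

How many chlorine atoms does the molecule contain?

3

The M+2/M ratio from n Cl atoms is n · q/p = n · 0.24240/0.75760.
n = 0.960 × 0.75760/0.24240 = 3.00 ≈ 3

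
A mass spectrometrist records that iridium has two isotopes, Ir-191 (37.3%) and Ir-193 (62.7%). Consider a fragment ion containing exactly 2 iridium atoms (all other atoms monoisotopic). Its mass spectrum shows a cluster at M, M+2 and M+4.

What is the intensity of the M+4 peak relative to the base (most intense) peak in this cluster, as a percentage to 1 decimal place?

Term probabilities: M 0.1391, M+2 0.4677, M+4 0.3931. Base peak = M+2.
P(M+2) = C(2,1) × 0.373^1 × 0.627^1 = 2 × 0.3730 × 0.6270 = 0.467742 (base)
P(M+4) = C(2,2) × 0.373^0 × 0.627^2 = 1 × 1.0000 × 0.393129 = 0.393129
Relative intensity = 0.393129 / 0.467742 × 100 = 84.0

84.0%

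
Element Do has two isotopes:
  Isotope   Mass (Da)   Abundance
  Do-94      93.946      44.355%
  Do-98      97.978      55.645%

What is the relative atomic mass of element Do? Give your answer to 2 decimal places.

Ar = Σ fᵢ·mᵢ = 0.44355 × 93.946 + 0.55645 × 97.978
= 41.6697 + 54.5199 = 96.1896 Da

96.19 Da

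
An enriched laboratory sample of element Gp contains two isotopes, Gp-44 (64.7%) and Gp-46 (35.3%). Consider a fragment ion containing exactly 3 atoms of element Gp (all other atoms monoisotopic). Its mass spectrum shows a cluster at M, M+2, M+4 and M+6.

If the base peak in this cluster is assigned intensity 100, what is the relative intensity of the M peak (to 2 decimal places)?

Term probabilities: M 0.2708, M+2 0.4433, M+4 0.2419, M+6 0.0440. Base peak = M+2.
P(M+2) = C(3,1) × 0.647^2 × 0.353^1 = 3 × 0.418609 × 0.3530 = 0.443307 (base)
P(M) = C(3,0) × 0.647^3 × 0.353^0 = 1 × 0.27084002 × 1.0000 = 0.270840
Relative intensity = 0.270840 / 0.443307 × 100 = 61.10

61.10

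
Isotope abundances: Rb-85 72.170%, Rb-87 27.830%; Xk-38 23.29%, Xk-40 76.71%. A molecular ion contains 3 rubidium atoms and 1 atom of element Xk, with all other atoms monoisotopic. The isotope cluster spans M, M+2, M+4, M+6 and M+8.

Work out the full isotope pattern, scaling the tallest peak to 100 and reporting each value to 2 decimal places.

Rubidium pattern (n=3): 0.37589809 : 0.43485841 : 0.16768892 : 0.02155458
Element Xk pattern (n=1): 0.2329 : 0.7671
Convolve the two distributions (both contribute in 2-u steps):
  M: 0.37589809×0.2329 = 0.087547
  M+2: 0.37589809×0.7671 + 0.43485841×0.2329 = 0.389630
  M+4: 0.43485841×0.7671 + 0.16768892×0.2329 = 0.372635
  M+6: 0.16768892×0.7671 + 0.02155458×0.2329 = 0.133654
  M+8: 0.02155458×0.7671 = 0.016535
Scale to base peak (0.389630) = 100: 22.47 : 100.00 : 95.64 : 34.30 : 4.24

22.47 : 100.00 : 95.64 : 34.30 : 4.24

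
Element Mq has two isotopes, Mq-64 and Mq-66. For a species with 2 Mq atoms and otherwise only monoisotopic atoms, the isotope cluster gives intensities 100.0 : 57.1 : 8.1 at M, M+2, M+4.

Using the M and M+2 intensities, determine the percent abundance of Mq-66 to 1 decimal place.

22.2%

Write p for the Mq-64 fraction. I(M+2)/I(M) = [C(2,1)·p^1·(1−p)] / p^2 = 2·(1−p)/p = 57.1/100.0 = 0.5710
(1−p)/p = 0.5710/2 = 0.2855  ⇒  p = 1/(1 + 0.2855) = 0.7779
Mq-64: 77.8%, Mq-66: 22.2%.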